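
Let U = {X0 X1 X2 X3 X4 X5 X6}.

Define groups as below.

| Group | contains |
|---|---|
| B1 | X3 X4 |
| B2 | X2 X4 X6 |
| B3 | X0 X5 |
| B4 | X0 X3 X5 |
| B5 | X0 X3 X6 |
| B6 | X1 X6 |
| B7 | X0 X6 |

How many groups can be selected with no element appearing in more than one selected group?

3

B1, B3, B6 are pairwise disjoint (B1={X3,X4}; B3={X0,X5}; B6={X1,X6}).
Every remaining group overlaps one of these, and no 4 of the listed groups are pairwise disjoint, so 3 is the maximum.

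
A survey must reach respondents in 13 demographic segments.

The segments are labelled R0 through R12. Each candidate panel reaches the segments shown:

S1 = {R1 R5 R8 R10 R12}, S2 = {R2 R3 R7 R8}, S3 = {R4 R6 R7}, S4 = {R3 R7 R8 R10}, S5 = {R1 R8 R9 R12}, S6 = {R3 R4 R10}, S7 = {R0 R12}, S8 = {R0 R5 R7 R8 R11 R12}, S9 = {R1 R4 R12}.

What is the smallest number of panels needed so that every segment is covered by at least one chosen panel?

S2 and S3 and S4 and S5 and S8 together: S2 ∪ S3 ∪ S4 ∪ S5 ∪ S8 = {R0, R1, R2, R3, R4, R5, R6, R7, R8, R9, R10, R11, R12} — every segment is covered.
No 4 of the 9 panels cover everything (all 126 combinations miss at least one segment), so 5 is optimal.

5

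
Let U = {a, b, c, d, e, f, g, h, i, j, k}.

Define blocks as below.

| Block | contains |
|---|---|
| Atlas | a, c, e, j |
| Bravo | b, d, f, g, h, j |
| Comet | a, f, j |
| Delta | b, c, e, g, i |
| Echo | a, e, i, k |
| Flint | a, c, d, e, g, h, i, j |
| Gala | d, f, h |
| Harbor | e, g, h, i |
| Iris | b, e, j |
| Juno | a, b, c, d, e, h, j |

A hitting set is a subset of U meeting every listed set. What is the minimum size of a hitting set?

The 2 elements {e, f} hit every block.
The blocks Delta, Gala are pairwise disjoint, so any hitting set needs a separate element for each — at least 2. Hence 2 is optimal.

2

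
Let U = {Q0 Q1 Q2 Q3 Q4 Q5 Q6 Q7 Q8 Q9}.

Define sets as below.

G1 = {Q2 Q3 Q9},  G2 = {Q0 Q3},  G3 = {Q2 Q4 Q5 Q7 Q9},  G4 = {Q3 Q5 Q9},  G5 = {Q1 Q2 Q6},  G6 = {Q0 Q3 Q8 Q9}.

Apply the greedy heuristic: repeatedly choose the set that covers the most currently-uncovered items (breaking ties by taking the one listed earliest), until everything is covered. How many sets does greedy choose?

Greedy: pick G3 (covers 5 new) → pick G6 (covers 3 new) → pick G5 (covers 2 new). Total picks: 3.

3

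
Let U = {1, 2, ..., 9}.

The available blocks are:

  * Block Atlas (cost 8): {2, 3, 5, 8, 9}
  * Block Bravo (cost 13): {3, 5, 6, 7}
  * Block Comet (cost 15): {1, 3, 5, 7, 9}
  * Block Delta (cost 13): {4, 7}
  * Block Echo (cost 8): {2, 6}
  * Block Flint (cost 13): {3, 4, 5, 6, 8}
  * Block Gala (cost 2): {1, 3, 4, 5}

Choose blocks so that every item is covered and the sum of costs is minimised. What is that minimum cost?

23

Atlas, Bravo, Gala together cover every item (Atlas ∪ Bravo ∪ Gala = {1, 2, 3, 4, 5, 6, 7, 8, 9}); total cost 8 + 13 + 2 = 23.
No covering selection has total cost below 23.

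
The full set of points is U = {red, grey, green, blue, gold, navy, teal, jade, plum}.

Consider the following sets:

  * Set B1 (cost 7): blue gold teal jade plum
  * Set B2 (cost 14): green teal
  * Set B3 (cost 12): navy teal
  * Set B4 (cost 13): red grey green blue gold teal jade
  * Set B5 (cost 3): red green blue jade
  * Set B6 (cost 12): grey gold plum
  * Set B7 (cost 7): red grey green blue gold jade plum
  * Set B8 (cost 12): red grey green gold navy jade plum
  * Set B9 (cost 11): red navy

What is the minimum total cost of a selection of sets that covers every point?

B3, B7 together cover every point (B3 ∪ B7 = {red, grey, green, blue, gold, navy, teal, jade, plum}); total cost 12 + 7 = 19.
The greedy pick B5, B1, B8 costs 22; no covering selection beats 19.

19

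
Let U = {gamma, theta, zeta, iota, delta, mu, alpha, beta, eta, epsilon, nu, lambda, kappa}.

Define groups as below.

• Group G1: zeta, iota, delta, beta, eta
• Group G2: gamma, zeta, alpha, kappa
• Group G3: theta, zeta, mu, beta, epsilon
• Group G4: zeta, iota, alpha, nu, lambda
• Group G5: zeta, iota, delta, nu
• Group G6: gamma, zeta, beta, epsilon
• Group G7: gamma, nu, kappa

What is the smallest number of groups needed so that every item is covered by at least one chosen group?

Take {G1, G2, G3, G4}. Their union is {gamma, theta, zeta, iota, delta, mu, alpha, beta, eta, epsilon, nu, lambda, kappa}, which is all 13 items.
Only G1 contains eta, so G1 is forced; the remaining 8 items need at least 3 more groups (each remaining group adds at most 3) — so at least 4 groups are needed, and 4 is optimal.

4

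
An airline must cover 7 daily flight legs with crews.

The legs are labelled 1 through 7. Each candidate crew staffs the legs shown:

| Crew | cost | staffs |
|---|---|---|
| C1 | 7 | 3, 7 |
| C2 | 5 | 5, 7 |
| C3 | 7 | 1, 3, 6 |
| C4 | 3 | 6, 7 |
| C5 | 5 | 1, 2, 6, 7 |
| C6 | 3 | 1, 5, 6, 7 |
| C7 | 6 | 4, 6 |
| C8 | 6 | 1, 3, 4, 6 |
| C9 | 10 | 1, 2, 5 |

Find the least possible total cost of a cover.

C5, C6, C8 together cover every leg (C5 ∪ C6 ∪ C8 = {1, 2, 3, 4, 5, 6, 7}); total cost 5 + 3 + 6 = 14.
No covering selection has total cost below 14.

14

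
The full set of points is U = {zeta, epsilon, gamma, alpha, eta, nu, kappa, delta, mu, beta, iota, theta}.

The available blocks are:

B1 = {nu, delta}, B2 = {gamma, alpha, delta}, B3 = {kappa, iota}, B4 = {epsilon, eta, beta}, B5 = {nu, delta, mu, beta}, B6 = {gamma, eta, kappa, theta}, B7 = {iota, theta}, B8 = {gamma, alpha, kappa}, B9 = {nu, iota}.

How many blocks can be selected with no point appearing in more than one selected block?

B1, B4, B7, B8 are pairwise disjoint (B1={nu,delta}; B4={epsilon,eta,beta}; B7={iota,theta}; B8={gamma,alpha,kappa}).
Every remaining block overlaps one of these, and no 5 of the listed blocks are pairwise disjoint, so 4 is the maximum.

4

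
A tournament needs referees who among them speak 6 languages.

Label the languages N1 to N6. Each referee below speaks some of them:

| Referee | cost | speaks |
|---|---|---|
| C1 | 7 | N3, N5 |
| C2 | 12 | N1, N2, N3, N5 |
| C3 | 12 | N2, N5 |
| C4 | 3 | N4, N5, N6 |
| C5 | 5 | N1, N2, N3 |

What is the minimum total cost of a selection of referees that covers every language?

C4, C5 together cover every language (C4 ∪ C5 = {N1, N2, N3, N4, N5, N6}); total cost 3 + 5 = 8.
No covering selection has total cost below 8.

8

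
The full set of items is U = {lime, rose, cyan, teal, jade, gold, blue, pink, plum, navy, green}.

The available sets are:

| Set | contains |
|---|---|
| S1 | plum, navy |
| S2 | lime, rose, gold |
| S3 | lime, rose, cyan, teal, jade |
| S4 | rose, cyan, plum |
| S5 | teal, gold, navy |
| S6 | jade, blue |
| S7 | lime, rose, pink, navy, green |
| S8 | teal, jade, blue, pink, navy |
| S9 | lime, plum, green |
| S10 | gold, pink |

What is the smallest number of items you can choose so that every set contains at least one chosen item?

4

The 4 items {jade, gold, plum, navy} hit every set.
No choice of 3 items meets every set, so 4 is the minimum.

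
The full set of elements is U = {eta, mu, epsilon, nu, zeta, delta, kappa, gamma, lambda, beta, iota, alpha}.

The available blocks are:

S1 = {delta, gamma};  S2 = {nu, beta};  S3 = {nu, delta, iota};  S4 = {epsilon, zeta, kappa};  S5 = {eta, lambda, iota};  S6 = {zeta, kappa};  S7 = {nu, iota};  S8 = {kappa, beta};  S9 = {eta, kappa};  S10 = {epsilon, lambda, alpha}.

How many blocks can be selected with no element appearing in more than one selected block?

4

S1, S2, S9, S10 are pairwise disjoint (S1={delta,gamma}; S2={nu,beta}; S9={eta,kappa}; S10={epsilon,lambda,alpha}).
Every remaining block overlaps one of these, and no 5 of the listed blocks are pairwise disjoint, so 4 is the maximum.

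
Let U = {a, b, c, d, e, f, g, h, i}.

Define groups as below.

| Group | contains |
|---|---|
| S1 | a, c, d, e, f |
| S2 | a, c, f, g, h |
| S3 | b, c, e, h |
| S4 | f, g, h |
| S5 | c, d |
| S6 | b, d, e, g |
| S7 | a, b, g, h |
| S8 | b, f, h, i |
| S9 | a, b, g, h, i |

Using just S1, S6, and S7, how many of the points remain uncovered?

Union of S1, S6, S7 = {a, b, c, d, e, f, g, h}.
Not covered: i — 1 point.

1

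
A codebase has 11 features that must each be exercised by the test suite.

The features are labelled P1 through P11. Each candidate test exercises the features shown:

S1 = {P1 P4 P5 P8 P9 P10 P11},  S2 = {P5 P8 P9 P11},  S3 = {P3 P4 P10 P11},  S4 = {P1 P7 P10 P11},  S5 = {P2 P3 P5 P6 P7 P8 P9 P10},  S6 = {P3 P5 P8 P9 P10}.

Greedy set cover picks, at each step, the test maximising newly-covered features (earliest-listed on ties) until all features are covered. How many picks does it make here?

2

Greedy: pick S5 (covers 8 new) → pick S1 (covers 3 new). Total picks: 2.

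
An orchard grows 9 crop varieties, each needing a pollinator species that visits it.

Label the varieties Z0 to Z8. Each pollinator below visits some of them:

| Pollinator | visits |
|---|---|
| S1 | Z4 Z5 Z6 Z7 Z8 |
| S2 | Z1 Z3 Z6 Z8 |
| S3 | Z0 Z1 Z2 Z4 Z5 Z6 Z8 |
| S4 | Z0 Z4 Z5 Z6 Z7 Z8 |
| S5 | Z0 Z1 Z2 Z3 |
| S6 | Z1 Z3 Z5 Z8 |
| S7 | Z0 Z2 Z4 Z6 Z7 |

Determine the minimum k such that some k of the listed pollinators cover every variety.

S6 and S7 together: S6 ∪ S7 = {Z0, Z1, Z2, Z3, Z4, Z5, Z6, Z7, Z8} — every variety is covered.
No single pollinator has all 9 varieties (the largest, S3, has 7), so 2 is optimal.

2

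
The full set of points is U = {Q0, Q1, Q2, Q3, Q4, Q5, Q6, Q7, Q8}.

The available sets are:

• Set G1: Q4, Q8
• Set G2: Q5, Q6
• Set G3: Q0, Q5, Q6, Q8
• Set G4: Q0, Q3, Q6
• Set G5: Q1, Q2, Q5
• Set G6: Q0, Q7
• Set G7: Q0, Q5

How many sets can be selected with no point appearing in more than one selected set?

G1, G4, G5 are pairwise disjoint (G1={Q4,Q8}; G4={Q0,Q3,Q6}; G5={Q1,Q2,Q5}).
Every remaining set overlaps one of these, and no 4 of the listed sets are pairwise disjoint, so 3 is the maximum.

3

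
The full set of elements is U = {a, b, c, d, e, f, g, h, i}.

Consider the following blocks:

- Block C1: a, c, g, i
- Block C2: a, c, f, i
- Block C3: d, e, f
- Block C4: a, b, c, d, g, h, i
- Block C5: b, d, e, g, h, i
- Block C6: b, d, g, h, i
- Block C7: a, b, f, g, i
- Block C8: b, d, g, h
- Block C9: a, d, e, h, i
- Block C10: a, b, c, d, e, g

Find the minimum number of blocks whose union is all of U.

C2 and C5 together: C2 ∪ C5 = {a, b, c, d, e, f, g, h, i} — every element is covered.
No single block has all 9 elements (the largest, C4, has 7), so 2 is optimal.

2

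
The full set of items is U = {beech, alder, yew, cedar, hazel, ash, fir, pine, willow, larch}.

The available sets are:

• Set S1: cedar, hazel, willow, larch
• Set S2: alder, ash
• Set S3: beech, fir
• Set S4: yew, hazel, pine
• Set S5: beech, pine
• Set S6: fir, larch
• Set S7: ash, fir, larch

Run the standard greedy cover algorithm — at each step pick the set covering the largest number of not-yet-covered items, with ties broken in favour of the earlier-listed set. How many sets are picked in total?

Greedy: pick S1 (covers 4 new) → pick S2 (covers 2 new) → pick S3 (covers 2 new) → pick S4 (covers 2 new). Total picks: 4.

4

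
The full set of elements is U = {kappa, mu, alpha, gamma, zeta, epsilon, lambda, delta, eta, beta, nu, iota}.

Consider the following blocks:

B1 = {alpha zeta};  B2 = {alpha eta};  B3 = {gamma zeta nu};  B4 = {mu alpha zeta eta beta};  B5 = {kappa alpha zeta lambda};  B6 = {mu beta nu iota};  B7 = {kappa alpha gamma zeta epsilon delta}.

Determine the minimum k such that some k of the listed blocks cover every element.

4

B2 and B5 and B6 and B7 together: B2 ∪ B5 ∪ B6 ∪ B7 = {kappa, mu, alpha, gamma, zeta, epsilon, lambda, delta, eta, beta, nu, iota} — every element is covered.
No 3 of the 7 blocks cover everything (all 35 combinations miss at least one element), so 4 is optimal.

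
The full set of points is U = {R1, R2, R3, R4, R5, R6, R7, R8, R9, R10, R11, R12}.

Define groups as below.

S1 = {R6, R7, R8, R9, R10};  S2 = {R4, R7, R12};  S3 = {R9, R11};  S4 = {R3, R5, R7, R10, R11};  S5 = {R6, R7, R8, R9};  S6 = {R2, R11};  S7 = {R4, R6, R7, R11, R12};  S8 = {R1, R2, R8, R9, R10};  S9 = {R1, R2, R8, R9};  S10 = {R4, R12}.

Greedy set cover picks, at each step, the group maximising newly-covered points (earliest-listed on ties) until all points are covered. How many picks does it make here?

4

Greedy: pick S1 (covers 5 new) → pick S4 (covers 3 new) → pick S2 (covers 2 new) → pick S8 (covers 2 new). Total picks: 4.
(The true minimum cover uses only 3 groups, so greedy is not optimal here.)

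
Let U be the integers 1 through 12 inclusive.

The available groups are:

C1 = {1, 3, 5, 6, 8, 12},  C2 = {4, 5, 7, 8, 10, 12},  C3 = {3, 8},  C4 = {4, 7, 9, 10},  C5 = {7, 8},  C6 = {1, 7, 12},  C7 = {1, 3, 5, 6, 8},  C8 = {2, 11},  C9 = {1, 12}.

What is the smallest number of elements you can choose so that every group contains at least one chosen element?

4

The 4 elements {8, 10, 11, 12} hit every group.
The groups C3, C4, C8, C9 are pairwise disjoint, so any hitting set needs a separate element for each — at least 4. Hence 4 is optimal.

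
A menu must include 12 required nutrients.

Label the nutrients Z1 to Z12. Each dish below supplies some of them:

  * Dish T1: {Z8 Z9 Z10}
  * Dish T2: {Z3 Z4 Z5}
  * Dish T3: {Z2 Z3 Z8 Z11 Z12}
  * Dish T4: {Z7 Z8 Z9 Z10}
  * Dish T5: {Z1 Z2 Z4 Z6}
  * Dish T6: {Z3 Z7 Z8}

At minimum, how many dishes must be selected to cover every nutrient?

4

Take {T2, T3, T4, T5}. Their union is {Z1, Z2, Z3, Z4, Z5, Z6, Z7, Z8, Z9, Z10, Z11, Z12}, which is all 12 nutrients.
Only T2 contains Z5, so T2 is forced; the remaining 9 nutrients need at least 3 more dishes (each remaining dish adds at most 4) — so at least 4 dishes are needed, and 4 is optimal.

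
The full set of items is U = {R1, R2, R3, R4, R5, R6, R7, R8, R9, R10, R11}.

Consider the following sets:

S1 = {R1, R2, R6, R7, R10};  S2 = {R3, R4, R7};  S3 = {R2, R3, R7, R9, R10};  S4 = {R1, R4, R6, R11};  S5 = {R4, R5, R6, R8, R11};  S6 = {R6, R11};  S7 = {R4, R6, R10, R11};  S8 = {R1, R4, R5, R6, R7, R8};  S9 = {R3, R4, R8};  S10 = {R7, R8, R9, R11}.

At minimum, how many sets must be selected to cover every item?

Take {S3, S4, S8}. Their union is {R1, R2, R3, R4, R5, R6, R7, R8, R9, R10, R11}, which is all 11 items.
No 2 of the 10 sets cover everything (all 45 combinations miss at least one item), so 3 is optimal.

3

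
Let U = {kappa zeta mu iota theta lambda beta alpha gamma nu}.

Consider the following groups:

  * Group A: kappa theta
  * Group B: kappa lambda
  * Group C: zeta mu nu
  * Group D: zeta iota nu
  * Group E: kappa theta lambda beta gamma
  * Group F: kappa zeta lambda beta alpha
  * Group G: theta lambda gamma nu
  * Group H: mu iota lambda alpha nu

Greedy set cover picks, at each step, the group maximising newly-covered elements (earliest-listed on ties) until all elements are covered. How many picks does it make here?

Greedy: pick E (covers 5 new) → pick H (covers 4 new) → pick C (covers 1 new). Total picks: 3.

3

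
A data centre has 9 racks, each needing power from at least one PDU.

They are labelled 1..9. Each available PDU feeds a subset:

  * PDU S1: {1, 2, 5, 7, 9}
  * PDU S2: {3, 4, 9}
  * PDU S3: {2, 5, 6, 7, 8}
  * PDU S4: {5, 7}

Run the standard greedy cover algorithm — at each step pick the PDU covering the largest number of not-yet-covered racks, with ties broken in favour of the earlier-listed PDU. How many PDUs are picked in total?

3

Greedy: pick S1 (covers 5 new) → pick S2 (covers 2 new) → pick S3 (covers 2 new). Total picks: 3.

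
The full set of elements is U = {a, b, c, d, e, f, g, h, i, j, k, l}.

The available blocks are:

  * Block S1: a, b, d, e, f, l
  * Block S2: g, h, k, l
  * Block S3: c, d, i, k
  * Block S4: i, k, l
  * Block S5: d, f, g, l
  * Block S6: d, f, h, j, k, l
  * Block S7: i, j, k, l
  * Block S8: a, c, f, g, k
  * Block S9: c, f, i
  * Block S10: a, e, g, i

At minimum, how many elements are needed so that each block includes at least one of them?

3

Take T = {c, g, l}. Each listed block contains at least one of these, so T is a hitting set of size 3.
No choice of 2 elements meets every block, so 3 is the minimum.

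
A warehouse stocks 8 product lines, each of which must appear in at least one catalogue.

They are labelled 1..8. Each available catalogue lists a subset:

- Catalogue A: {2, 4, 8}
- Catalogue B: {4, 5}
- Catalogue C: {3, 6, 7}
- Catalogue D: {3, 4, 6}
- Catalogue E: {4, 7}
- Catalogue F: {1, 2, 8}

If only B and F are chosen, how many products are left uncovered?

Union of B, F = {1, 2, 4, 5, 8}.
Not covered: 3, 6, 7 — 3 products.

3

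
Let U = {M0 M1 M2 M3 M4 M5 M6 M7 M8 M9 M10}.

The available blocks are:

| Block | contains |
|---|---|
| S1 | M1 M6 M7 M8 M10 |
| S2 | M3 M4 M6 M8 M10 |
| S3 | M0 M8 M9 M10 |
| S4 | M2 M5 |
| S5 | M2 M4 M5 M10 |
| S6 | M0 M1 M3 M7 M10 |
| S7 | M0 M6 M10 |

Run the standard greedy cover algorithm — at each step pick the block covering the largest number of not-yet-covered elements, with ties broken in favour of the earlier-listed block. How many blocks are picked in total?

4

Greedy: pick S1 (covers 5 new) → pick S5 (covers 3 new) → pick S3 (covers 2 new) → pick S2 (covers 1 new). Total picks: 4.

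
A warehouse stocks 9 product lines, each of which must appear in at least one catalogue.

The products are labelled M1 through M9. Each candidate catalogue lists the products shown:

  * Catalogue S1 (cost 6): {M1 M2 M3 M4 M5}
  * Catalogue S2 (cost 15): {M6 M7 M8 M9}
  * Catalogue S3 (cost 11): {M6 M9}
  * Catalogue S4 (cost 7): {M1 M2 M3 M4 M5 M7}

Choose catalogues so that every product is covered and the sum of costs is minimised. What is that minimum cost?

S1, S2 together cover every product (S1 ∪ S2 = {M1, M2, M3, M4, M5, M6, M7, M8, M9}); total cost 6 + 15 = 21.
The greedy pick S4, S2 costs 22; no covering selection beats 21.

21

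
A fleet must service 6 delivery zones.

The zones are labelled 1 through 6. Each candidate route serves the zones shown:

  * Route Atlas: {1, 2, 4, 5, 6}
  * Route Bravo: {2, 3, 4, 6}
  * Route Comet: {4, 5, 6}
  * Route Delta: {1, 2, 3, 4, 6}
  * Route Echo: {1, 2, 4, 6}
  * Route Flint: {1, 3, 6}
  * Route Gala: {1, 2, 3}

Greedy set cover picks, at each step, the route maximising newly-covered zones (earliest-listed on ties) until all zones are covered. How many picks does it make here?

2

Greedy: pick Atlas (covers 5 new) → pick Bravo (covers 1 new). Total picks: 2.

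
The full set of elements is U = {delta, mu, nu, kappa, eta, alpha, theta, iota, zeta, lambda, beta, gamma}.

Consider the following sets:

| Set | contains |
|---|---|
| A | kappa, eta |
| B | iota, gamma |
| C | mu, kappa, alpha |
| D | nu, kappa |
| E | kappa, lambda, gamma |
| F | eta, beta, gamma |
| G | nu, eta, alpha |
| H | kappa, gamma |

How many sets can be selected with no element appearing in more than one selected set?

B, D are pairwise disjoint (B={iota,gamma}; D={nu,kappa}).
Every remaining set overlaps one of these, and no 3 of the listed sets are pairwise disjoint, so 2 is the maximum.

2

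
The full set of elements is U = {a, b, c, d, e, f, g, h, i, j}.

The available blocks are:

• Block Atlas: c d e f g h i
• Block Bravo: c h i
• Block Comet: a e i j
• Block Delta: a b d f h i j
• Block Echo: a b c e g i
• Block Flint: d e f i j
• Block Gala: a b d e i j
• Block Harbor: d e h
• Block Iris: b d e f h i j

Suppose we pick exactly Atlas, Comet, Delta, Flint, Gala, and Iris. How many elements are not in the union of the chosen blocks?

0

Union of Atlas, Comet, Delta, Flint, Gala, Iris = {a, b, c, d, e, f, g, h, i, j} — that's every element, so 0 are uncovered.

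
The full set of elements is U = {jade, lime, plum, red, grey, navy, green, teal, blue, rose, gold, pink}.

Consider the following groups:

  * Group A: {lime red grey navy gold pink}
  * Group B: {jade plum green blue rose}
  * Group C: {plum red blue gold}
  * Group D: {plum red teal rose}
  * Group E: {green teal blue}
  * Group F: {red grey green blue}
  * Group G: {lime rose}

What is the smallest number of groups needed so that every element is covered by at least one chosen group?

A, B, and D cover everything between them: the union {jade, lime, plum, red, grey, navy, green, teal, blue, rose, gold, pink} is all of U.
Only B contains jade, so B is forced; the remaining 7 elements need at least 2 more groups (each remaining group adds at most 6) — so at least 3 groups are needed, and 3 is optimal.

3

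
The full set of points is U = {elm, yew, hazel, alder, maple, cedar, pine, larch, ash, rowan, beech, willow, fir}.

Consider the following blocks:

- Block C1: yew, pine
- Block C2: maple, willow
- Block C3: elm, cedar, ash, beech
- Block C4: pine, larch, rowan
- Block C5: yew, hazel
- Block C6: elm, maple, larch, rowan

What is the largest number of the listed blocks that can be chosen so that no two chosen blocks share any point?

C2, C3, C4, C5 are pairwise disjoint (C2={maple,willow}; C3={elm,cedar,ash,beech}; C4={pine,larch,rowan}; C5={yew,hazel}).
Every remaining block overlaps one of these, and no 5 of the listed blocks are pairwise disjoint, so 4 is the maximum.

4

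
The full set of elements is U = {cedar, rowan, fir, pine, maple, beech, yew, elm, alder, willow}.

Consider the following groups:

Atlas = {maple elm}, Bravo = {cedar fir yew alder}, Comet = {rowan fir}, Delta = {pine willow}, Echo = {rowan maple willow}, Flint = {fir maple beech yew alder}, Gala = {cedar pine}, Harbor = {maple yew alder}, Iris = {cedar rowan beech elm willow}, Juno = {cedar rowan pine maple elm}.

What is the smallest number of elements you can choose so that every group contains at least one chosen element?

4

The 4 elements {cedar, fir, pine, maple} hit every group.
No choice of 3 elements meets every group, so 4 is the minimum.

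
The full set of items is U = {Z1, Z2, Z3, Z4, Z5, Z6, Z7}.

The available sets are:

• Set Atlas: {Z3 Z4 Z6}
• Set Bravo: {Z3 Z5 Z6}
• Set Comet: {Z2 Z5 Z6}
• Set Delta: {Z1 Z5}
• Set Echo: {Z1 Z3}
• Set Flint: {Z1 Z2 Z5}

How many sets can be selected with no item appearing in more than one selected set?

Atlas, Flint are pairwise disjoint (Atlas={Z3,Z4,Z6}; Flint={Z1,Z2,Z5}).
Every remaining set overlaps one of these, and no 3 of the listed sets are pairwise disjoint, so 2 is the maximum.

2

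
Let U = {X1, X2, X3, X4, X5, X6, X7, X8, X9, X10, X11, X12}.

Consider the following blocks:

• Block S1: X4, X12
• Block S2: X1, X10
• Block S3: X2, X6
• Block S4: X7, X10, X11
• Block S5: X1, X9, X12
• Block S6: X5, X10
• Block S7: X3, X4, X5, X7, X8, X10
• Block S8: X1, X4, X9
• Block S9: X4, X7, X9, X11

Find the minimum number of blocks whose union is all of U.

S3 and S5 and S7 and S9 together: S3 ∪ S5 ∪ S7 ∪ S9 = {X1, X2, X3, X4, X5, X6, X7, X8, X9, X10, X11, X12} — every point is covered.
No 3 of the 9 blocks cover everything (all 84 combinations miss at least one point), so 4 is optimal.

4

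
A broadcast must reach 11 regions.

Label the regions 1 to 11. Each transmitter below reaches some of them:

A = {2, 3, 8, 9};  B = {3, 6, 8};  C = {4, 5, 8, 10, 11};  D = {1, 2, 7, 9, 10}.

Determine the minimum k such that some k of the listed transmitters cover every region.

3

B and C and D together: B ∪ C ∪ D = {1, 2, 3, 4, 5, 6, 7, 8, 9, 10, 11} — every region is covered.
Each transmitter has at most 5 regions, and 2·5 = 10 < 11 — so at least 3 transmitters are needed, and 3 is optimal.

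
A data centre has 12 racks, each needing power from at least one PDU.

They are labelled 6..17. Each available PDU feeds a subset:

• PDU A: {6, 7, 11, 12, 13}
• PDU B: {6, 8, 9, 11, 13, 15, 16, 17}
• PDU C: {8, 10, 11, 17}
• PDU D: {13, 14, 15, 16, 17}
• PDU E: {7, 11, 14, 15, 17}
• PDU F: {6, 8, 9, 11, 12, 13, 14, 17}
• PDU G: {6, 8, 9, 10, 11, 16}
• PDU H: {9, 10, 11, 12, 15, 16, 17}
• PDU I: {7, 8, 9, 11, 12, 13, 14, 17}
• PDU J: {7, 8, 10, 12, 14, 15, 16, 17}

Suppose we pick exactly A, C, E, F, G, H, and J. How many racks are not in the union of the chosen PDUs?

0

Union of A, C, E, F, G, H, J = {6, 7, 8, 9, 10, 11, 12, 13, 14, 15, 16, 17} — that's every rack, so 0 are uncovered.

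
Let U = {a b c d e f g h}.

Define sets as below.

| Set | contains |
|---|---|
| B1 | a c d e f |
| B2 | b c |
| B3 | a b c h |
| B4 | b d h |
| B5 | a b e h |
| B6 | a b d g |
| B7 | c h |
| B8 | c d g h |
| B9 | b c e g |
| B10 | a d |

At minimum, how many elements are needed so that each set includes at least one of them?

3

The 3 elements {c, d, e} hit every set.
No choice of 2 elements meets every set, so 3 is the minimum.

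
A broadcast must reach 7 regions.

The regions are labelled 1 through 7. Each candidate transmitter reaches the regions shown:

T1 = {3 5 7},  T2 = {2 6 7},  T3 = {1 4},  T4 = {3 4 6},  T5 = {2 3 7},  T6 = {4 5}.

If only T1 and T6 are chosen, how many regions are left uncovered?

3

Union of T1, T6 = {3, 4, 5, 7}.
Not covered: 1, 2, 6 — 3 regions.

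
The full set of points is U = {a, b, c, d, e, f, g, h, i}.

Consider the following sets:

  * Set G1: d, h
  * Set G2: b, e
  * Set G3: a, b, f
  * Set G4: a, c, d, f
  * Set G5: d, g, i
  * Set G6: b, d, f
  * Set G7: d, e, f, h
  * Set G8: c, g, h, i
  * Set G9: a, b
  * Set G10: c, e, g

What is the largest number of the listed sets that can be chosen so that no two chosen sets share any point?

3

G1, G3, G10 are pairwise disjoint (G1={d,h}; G3={a,b,f}; G10={c,e,g}).
Every remaining set overlaps one of these, and no 4 of the listed sets are pairwise disjoint, so 3 is the maximum.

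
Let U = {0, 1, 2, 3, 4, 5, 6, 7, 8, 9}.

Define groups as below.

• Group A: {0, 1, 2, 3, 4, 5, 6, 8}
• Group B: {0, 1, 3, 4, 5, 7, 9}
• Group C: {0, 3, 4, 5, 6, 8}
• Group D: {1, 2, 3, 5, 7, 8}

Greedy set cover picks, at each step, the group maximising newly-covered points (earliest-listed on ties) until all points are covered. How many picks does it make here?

2

Greedy: pick A (covers 8 new) → pick B (covers 2 new). Total picks: 2.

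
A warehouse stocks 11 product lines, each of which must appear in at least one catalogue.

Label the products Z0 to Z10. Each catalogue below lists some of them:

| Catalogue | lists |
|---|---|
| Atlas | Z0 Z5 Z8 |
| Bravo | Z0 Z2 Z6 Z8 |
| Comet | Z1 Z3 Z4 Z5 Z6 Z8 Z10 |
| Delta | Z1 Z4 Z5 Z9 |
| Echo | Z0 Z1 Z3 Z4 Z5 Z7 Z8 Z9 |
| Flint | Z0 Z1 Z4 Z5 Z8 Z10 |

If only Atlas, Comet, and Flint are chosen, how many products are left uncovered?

Union of Atlas, Comet, Flint = {Z0, Z1, Z3, Z4, Z5, Z6, Z8, Z10}.
Not covered: Z2, Z7, Z9 — 3 products.

3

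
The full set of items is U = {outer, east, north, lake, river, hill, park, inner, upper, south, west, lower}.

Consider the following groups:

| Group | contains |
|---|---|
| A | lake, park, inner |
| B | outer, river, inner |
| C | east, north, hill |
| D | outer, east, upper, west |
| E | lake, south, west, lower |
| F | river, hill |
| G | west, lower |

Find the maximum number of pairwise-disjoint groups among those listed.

3

B, C, E are pairwise disjoint (B={outer,river,inner}; C={east,north,hill}; E={lake,south,west,lower}).
Every remaining group overlaps one of these, and no 4 of the listed groups are pairwise disjoint, so 3 is the maximum.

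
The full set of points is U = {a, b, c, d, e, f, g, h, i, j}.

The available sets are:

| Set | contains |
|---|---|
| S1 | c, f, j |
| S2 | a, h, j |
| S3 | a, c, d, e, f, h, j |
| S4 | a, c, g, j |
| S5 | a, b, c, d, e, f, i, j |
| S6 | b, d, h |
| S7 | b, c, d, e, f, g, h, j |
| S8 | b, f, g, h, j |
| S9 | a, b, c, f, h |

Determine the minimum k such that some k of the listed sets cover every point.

Take {S5, S8}. Their union is {a, b, c, d, e, f, g, h, i, j}, which is all 10 points.
No single set has all 10 points (the largest, S5, has 8), so 2 is optimal.

2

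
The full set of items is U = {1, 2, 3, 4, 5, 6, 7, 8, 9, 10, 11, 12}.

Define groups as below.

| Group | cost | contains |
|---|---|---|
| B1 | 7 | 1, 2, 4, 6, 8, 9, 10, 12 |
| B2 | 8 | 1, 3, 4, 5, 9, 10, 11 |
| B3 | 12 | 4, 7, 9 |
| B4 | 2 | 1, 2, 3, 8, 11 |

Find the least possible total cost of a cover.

27

B1, B2, B3 together cover every item (B1 ∪ B2 ∪ B3 = {1, 2, 3, 4, 5, 6, 7, 8, 9, 10, 11, 12}); total cost 7 + 8 + 12 = 27.
The greedy pick B4, B1, B2, B3 costs 29; no covering selection beats 27.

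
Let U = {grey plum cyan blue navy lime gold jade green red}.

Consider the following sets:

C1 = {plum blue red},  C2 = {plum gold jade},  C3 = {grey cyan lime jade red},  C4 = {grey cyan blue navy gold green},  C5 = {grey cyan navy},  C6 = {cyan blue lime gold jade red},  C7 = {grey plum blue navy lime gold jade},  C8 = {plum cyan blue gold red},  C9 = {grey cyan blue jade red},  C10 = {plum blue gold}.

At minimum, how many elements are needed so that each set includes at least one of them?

The 2 elements {plum, cyan} hit every set.
The sets C5, C10 are pairwise disjoint, so any hitting set needs a separate element for each — at least 2. Hence 2 is optimal.

2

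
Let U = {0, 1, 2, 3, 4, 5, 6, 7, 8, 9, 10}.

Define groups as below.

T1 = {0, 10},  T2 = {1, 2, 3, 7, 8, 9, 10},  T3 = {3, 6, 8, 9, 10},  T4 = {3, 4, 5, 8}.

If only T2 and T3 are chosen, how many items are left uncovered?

Union of T2, T3 = {1, 2, 3, 6, 7, 8, 9, 10}.
Not covered: 0, 4, 5 — 3 items.

3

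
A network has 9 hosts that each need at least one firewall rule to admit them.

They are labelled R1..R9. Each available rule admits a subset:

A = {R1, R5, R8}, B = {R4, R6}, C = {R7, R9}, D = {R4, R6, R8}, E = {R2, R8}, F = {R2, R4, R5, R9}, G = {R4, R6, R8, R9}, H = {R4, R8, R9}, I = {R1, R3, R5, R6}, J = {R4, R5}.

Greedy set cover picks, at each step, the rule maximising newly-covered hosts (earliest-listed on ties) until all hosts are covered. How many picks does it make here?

Greedy: pick F (covers 4 new) → pick I (covers 3 new) → pick A (covers 1 new) → pick C (covers 1 new). Total picks: 4.

4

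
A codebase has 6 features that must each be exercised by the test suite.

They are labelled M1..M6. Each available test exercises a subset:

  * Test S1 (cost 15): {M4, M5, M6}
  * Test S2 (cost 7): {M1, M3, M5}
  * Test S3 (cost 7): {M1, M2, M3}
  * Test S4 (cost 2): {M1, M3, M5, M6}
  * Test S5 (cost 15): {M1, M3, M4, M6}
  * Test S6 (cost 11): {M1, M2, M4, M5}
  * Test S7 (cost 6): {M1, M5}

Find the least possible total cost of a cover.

13

S4, S6 together cover every feature (S4 ∪ S6 = {M1, M2, M3, M4, M5, M6}); total cost 2 + 11 = 13.
No covering selection has total cost below 13.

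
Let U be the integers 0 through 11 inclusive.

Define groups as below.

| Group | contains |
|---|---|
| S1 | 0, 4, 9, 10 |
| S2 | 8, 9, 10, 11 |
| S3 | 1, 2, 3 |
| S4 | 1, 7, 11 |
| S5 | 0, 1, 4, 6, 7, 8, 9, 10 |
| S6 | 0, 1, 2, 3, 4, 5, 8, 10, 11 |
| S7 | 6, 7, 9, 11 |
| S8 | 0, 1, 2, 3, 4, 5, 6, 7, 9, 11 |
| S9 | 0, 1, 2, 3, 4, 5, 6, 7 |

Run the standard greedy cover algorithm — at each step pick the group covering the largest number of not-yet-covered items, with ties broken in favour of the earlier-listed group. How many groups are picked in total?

Greedy: pick S8 (covers 10 new) → pick S2 (covers 2 new). Total picks: 2.

2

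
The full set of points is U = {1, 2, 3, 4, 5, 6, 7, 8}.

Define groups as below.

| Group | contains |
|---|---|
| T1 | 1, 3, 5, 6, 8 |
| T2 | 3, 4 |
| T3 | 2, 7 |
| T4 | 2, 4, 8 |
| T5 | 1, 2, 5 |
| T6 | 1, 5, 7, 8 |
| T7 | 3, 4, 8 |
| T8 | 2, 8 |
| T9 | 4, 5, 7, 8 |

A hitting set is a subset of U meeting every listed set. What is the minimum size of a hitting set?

The 3 points {2, 4, 8} hit every group.
No choice of 2 points meets every group, so 3 is the minimum.

3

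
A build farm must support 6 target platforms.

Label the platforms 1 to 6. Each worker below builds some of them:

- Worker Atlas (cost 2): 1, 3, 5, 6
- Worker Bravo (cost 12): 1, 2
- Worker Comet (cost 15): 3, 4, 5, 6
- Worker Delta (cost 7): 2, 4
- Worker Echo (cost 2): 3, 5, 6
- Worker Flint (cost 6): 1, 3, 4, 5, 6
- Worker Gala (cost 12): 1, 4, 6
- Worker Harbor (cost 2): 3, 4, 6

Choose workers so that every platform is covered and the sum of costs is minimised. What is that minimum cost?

9

Atlas, Delta together cover every platform (Atlas ∪ Delta = {1, 2, 3, 4, 5, 6}); total cost 2 + 7 = 9.
The greedy pick Atlas, Harbor, Delta costs 11; no covering selection beats 9.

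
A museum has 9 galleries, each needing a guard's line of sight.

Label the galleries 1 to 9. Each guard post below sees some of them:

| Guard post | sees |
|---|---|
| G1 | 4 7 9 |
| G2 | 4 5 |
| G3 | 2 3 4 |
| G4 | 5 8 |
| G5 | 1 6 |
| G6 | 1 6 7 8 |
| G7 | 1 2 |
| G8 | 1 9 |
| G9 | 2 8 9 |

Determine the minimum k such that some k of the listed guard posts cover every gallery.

4

Take {G3, G4, G6, G9}. Their union is {1, 2, 3, 4, 5, 6, 7, 8, 9}, which is all 9 galleries.
No 3 of the 9 guard posts cover everything (all 84 combinations miss at least one gallery), so 4 is optimal.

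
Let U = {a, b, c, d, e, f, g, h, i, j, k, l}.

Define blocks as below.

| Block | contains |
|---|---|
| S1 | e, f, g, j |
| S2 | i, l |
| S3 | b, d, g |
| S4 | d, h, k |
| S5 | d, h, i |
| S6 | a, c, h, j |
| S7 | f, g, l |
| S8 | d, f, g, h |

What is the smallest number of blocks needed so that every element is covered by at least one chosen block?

5

S1, S2, S3, S4, and S6 cover everything between them: the union {a, b, c, d, e, f, g, h, i, j, k, l} is all of U.
No 4 of the 8 blocks cover everything (all 70 combinations miss at least one element), so 5 is optimal.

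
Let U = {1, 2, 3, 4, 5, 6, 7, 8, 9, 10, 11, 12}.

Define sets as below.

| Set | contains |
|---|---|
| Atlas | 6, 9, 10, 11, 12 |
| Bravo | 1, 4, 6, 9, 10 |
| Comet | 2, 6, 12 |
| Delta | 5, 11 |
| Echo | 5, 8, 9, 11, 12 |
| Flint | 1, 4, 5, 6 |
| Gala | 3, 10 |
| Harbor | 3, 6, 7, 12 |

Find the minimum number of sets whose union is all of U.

Bravo and Comet and Echo and Harbor together: Bravo ∪ Comet ∪ Echo ∪ Harbor = {1, 2, 3, 4, 5, 6, 7, 8, 9, 10, 11, 12} — every element is covered.
Only Comet contains 2, so Comet is forced; the remaining 9 elements need at least 3 more sets (each remaining set adds at most 4) — so at least 4 sets are needed, and 4 is optimal.

4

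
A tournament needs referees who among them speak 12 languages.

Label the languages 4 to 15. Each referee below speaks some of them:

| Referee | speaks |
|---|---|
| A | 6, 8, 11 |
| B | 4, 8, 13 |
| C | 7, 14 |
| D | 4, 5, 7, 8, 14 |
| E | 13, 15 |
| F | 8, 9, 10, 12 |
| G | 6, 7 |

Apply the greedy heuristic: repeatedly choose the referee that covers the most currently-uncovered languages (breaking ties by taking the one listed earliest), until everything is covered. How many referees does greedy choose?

4

Greedy: pick D (covers 5 new) → pick F (covers 3 new) → pick A (covers 2 new) → pick E (covers 2 new). Total picks: 4.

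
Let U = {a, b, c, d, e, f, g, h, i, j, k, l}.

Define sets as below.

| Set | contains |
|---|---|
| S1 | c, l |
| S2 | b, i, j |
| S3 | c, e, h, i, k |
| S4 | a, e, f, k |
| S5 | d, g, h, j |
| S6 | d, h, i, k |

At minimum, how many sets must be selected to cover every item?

4

S1, S2, S4, and S5 cover everything between them: the union {a, b, c, d, e, f, g, h, i, j, k, l} is all of U.
Only S2 contains b, so S2 is forced; the remaining 9 items need at least 3 more sets (each remaining set adds at most 4) — so at least 4 sets are needed, and 4 is optimal.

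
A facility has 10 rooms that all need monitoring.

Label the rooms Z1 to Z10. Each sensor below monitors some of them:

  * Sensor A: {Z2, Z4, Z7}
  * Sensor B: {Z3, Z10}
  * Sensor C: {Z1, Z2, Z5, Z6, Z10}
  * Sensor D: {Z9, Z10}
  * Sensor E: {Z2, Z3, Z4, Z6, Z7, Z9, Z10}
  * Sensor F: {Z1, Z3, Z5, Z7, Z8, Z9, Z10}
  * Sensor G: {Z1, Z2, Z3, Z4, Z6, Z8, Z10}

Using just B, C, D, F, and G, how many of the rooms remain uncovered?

0

Union of B, C, D, F, G = {Z1, Z2, Z3, Z4, Z5, Z6, Z7, Z8, Z9, Z10} — that's every room, so 0 are uncovered.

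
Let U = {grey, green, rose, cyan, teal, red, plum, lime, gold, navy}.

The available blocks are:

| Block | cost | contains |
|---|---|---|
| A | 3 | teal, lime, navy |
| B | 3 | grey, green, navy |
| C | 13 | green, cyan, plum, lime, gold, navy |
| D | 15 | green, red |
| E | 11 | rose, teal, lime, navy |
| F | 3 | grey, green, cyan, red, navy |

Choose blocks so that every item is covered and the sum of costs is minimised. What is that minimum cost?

C, E, F together cover every item (C ∪ E ∪ F = {grey, green, rose, cyan, teal, red, plum, lime, gold, navy}); total cost 13 + 11 + 3 = 27.
The greedy pick F, A, C, E costs 30; no covering selection beats 27.

27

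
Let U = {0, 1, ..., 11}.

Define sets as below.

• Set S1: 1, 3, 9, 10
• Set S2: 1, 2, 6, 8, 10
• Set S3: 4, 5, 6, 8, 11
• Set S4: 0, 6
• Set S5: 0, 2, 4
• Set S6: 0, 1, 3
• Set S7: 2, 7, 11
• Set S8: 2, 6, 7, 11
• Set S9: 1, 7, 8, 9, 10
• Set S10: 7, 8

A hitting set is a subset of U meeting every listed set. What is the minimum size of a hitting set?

The 4 elements {1, 4, 6, 7} hit every set.
No choice of 3 elements meets every set, so 4 is the minimum.

4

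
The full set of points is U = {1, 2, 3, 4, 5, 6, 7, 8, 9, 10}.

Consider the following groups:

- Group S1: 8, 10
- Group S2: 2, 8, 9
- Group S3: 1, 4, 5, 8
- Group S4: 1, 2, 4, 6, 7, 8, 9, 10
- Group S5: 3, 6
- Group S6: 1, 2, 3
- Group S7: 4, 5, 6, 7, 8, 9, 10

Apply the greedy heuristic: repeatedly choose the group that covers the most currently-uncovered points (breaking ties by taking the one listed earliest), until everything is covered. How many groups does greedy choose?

3

Greedy: pick S4 (covers 8 new) → pick S3 (covers 1 new) → pick S5 (covers 1 new). Total picks: 3.
(The true minimum cover uses only 2 groups, so greedy is not optimal here.)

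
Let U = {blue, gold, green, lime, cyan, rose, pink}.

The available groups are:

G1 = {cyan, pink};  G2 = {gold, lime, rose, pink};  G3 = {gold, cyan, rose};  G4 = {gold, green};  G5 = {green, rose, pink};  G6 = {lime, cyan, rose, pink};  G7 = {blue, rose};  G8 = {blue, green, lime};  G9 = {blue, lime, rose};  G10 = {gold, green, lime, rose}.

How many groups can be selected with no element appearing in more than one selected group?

3

G1, G4, G9 are pairwise disjoint (G1={cyan,pink}; G4={gold,green}; G9={blue,lime,rose}).
Every remaining group overlaps one of these, and no 4 of the listed groups are pairwise disjoint, so 3 is the maximum.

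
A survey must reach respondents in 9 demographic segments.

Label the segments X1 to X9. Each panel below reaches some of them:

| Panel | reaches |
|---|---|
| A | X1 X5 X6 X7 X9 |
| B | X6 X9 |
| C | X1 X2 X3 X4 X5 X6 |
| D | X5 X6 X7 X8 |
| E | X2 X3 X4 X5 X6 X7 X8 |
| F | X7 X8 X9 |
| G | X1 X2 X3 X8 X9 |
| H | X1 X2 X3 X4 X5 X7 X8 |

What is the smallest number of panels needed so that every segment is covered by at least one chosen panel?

Take {B, H}. Their union is {X1, X2, X3, X4, X5, X6, X7, X8, X9}, which is all 9 segments.
No single panel has all 9 segments (the largest, E, has 7), so 2 is optimal.

2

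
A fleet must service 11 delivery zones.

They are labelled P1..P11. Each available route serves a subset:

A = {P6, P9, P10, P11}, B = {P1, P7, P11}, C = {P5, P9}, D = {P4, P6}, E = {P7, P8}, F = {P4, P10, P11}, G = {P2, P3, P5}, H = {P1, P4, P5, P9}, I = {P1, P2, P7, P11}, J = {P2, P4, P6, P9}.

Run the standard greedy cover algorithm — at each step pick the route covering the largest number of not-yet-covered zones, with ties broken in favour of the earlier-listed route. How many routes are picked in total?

5

Greedy: pick A (covers 4 new) → pick G (covers 3 new) → pick B (covers 2 new) → pick D (covers 1 new) → pick E (covers 1 new). Total picks: 5.
(The true minimum cover uses only 4 routes, so greedy is not optimal here.)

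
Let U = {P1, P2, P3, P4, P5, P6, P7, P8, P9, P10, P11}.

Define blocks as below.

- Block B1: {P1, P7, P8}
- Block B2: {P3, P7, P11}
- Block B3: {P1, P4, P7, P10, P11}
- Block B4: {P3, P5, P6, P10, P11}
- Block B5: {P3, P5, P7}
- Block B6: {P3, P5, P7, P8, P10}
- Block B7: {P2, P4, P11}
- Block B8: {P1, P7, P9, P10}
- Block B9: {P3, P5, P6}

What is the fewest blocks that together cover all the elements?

4

B1, B7, B8, and B9 cover everything between them: the union {P1, P2, P3, P4, P5, P6, P7, P8, P9, P10, P11} is all of U.
No 3 of the 9 blocks cover everything (all 84 combinations miss at least one element), so 4 is optimal.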